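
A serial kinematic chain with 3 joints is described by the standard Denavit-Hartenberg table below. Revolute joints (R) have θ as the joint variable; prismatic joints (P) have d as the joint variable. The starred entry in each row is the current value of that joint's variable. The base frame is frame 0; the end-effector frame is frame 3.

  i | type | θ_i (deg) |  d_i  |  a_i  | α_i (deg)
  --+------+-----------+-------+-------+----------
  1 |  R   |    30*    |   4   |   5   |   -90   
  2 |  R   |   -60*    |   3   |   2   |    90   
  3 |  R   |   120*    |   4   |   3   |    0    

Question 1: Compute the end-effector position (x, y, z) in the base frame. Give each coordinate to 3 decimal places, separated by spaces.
-1.252 5.741 6.433

after link 1: o_1 = (4.3301, 2.5000, 4.0000)
after link 2: o_2 = (3.6962, 5.5981, 5.7321)
after link 3: o_3 = (-1.2524, 5.7410, 6.4330)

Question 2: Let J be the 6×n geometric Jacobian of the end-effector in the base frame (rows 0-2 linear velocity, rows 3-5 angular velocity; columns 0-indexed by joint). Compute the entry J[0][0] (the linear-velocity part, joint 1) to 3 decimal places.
-5.741

axis z_0 = ẑ; lever o_n−o_0 = (-1.2524,5.7410,6.4330)
cross product → J_v[:, 0] = (-5.7410,-1.2524,0.0000)
J_ω[:, 0] = z_0
entry J[0][0] = -5.7410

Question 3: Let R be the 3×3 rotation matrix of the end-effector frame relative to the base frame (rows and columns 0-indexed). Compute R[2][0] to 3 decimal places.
End-effector x-axis (col 0 of R) = (-0.6495,0.6250,-0.4330)
R[2][0] = -0.4330

-0.433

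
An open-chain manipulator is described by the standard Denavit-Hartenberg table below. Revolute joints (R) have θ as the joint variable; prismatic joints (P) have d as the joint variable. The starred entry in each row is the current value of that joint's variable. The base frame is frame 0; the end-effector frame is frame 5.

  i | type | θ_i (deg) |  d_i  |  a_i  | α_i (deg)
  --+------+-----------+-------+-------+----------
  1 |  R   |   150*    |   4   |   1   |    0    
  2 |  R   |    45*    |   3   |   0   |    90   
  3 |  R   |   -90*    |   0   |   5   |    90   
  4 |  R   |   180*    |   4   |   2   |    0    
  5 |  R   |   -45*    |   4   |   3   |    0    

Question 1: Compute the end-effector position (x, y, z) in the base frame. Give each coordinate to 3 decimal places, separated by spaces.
6.312 4.620 6.121

after link 1: o_1 = (-0.8660, 0.5000, 4.0000)
after link 2: o_2 = (-0.8660, 0.5000, 7.0000)
after link 3: o_3 = (-0.8660, 0.5000, 2.0000)
after link 4: o_4 = (2.9977, 1.5353, 4.0000)
after link 5: o_5 = (6.3123, 4.6196, 6.1213)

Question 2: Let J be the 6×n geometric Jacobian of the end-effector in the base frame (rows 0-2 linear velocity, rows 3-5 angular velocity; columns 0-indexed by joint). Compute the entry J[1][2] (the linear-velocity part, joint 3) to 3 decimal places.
-0.227

axis z_2 = (-0.2588,0.9659,0.0000); lever o_n−o_2 = (7.1784,4.1196,-0.8787)
cross product → J_v[:, 2] = (-0.8487,-0.2274,-8.0000)
J_ω[:, 2] = z_2
entry J[1][2] = -0.2274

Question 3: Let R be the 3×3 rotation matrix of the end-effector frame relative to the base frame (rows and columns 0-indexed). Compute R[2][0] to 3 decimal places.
0.707

End-effector x-axis (col 0 of R) = (-0.1830,0.6830,0.7071)
R[2][0] = 0.7071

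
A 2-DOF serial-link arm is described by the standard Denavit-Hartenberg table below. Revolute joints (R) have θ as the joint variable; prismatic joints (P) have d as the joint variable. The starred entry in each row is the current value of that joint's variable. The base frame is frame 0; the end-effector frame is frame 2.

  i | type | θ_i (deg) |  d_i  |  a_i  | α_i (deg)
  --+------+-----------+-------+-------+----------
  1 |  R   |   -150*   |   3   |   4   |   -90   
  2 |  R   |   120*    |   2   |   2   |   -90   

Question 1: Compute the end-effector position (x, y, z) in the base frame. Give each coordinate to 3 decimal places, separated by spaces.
-1.598 -3.232 1.268

after link 1: o_1 = (-3.4641, -2.0000, 3.0000)
after link 2: o_2 = (-1.5981, -3.2321, 1.2679)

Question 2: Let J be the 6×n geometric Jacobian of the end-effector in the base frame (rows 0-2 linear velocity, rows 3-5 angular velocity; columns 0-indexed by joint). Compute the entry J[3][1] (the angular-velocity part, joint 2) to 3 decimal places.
0.500

axis z_1 = (0.5000,-0.8660,0.0000); lever o_n−o_1 = (1.8660,-1.2321,-1.7321)
cross product → J_v[:, 1] = (1.5000,0.8660,1.0000)
J_ω[:, 1] = z_1
entry J[3][1] = 0.5000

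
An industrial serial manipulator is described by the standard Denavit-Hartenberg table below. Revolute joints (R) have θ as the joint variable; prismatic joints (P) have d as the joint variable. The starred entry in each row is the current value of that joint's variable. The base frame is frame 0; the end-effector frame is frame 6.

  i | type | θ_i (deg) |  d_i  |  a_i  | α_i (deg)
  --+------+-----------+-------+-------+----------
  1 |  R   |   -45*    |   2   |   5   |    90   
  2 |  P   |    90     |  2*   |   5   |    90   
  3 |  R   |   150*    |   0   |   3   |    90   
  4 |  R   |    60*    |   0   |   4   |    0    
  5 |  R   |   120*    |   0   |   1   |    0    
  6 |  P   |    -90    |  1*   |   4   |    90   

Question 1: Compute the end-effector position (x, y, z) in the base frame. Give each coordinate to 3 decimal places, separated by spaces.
after link 1: o_1 = (3.5355, -3.5355, 2.0000)
after link 2: o_2 = (2.1213, -4.9497, 7.0000)
after link 3: o_3 = (1.0607, -6.0104, 4.4019)
after link 4: o_4 = (2.8030, -9.1670, 2.6699)
after link 5: o_5 = (3.1566, -8.8135, 3.5359)
after link 6: o_6 = (5.3727, -12.2543, 4.0359)

5.373 -12.254 4.036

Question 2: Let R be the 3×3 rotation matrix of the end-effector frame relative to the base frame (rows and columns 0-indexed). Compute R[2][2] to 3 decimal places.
-0.866

End-effector z-axis (col 2 of R) = (-0.3536,-0.3536,-0.8660)
R[2][2] = -0.8660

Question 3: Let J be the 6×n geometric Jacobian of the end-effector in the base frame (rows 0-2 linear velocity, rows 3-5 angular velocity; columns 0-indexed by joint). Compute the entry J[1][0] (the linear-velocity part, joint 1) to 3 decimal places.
axis z_0 = ẑ; lever o_n−o_0 = (5.3727,-12.2543,4.0359)
cross product → J_v[:, 0] = (12.2543,5.3727,-0.0000)
J_ω[:, 0] = z_0
entry J[1][0] = 5.3727

5.373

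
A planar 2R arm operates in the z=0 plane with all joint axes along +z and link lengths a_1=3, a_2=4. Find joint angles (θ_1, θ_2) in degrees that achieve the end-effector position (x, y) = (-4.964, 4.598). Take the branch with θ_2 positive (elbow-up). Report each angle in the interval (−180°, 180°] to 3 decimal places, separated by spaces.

cos θ_2 = (45.7829−3²−4²)/(2·3·4) = 0.8660; θ_2 = 30.0082° (elbow-up)
β = atan2(4.5980,-4.9640) = 137.1920°; ψ = atan2(2.0005,6.4638) = 17.1968°
θ_1 = β − ψ = 119.9952°

119.995 30.008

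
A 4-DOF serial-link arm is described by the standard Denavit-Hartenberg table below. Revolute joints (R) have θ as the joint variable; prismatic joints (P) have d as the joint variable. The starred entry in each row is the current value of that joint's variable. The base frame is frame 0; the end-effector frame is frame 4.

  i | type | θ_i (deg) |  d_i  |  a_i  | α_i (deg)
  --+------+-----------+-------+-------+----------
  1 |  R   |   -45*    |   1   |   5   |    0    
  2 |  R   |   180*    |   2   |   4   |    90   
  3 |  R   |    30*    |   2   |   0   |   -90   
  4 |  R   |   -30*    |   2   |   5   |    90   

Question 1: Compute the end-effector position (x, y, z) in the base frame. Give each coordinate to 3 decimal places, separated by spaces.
after link 1: o_1 = (3.5355, -3.5355, 1.0000)
after link 2: o_2 = (0.7071, -0.7071, 3.0000)
after link 3: o_3 = (2.1213, 0.7071, 3.0000)
after link 4: o_4 = (1.9445, 4.4194, 6.8971)

1.945 4.419 6.897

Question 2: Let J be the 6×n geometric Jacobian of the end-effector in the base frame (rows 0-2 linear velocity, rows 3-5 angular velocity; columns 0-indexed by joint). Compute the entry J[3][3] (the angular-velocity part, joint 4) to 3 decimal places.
axis z_3 = (0.3536,-0.3536,0.8660); lever o_n−o_3 = (-0.1768,3.7123,3.8971)
cross product → J_v[:, 3] = (-4.5928,-1.5309,1.2500)
J_ω[:, 3] = z_3
entry J[3][3] = 0.3536

0.354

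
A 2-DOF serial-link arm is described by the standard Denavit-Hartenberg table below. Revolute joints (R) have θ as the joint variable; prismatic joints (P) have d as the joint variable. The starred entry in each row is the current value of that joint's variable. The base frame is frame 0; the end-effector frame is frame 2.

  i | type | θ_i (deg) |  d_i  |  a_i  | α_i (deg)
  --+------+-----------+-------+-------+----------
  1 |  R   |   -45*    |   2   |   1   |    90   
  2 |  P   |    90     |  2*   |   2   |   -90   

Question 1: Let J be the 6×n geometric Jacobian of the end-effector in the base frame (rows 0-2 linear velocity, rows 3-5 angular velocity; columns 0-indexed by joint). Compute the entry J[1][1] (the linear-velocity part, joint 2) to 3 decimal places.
-0.707

prismatic axis z_1 = (-0.7071,-0.7071,0.0000)
J_v[:, 1] = z_1; J_ω[:, 1] = (0,0,0)
entry J[1][1] = -0.7071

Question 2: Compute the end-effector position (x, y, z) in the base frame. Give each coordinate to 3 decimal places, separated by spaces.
-0.707 -2.121 4.000

after link 1: o_1 = (0.7071, -0.7071, 2.0000)
after link 2: o_2 = (-0.7071, -2.1213, 4.0000)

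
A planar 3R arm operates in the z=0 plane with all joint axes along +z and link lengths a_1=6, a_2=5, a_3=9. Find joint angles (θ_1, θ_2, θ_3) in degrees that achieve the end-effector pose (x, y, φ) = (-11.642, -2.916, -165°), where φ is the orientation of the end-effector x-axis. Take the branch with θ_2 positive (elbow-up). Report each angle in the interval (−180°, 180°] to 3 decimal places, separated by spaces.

wrist centre = target − a_3·(cos φ, sin φ) = (-2.9487, -0.5866)
cos θ_2 = (9.0388−6²−5²)/(2·6·5) = -0.8660; θ_2 = 149.9994° (elbow-up)
β = atan2(-0.5866,-2.9487) = -168.7481°; ψ = atan2(2.5000,1.6699) = 56.2592°
θ_1 = β − ψ = -225.0072°
θ_3 = φ − θ_1 − θ_2 = -89.9922° (wrapped to (-180°,180°])

134.993 149.999 -89.992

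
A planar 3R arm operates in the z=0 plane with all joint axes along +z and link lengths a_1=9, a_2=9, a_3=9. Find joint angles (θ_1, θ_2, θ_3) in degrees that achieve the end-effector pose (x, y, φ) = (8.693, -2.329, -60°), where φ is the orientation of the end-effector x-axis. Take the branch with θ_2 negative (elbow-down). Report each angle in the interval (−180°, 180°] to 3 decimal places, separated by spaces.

120.004 -134.999 -45.004

wrist centre = target − a_3·(cos φ, sin φ) = (4.1930, 5.4652)
cos θ_2 = (47.4500−9²−9²)/(2·9·9) = -0.7071; θ_2 = -134.9994° (elbow-down)
β = atan2(5.4652,4.1930) = 52.5041°; ψ = atan2(-6.3640,2.6361) = -67.4997°
θ_1 = β − ψ = 120.0038°
θ_3 = φ − θ_1 − θ_2 = -45.0044° (wrapped to (-180°,180°])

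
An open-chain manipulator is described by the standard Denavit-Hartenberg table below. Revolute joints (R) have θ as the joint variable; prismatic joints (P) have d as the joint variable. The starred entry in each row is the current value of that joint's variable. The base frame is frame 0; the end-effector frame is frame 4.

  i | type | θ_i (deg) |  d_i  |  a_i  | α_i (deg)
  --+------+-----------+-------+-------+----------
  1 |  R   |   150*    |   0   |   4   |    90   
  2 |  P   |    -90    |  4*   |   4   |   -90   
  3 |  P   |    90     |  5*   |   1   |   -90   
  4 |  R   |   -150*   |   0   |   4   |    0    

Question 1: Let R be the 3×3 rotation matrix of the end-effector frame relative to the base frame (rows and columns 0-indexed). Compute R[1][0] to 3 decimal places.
End-effector x-axis (col 0 of R) = (0.0000,1.0000,0.0000)
R[1][0] = 1.0000

1.000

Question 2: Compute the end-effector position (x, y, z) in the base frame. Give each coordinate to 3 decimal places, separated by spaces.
-6.294 11.098 -4.000

after link 1: o_1 = (-3.4641, 2.0000, 0.0000)
after link 2: o_2 = (-1.4641, 5.4641, -4.0000)
after link 3: o_3 = (-6.2942, 7.0981, -4.0000)
after link 4: o_4 = (-6.2942, 11.0981, -4.0000)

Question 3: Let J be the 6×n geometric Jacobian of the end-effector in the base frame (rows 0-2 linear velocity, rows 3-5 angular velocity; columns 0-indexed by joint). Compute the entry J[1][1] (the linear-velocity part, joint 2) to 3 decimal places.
0.866

prismatic axis z_1 = (0.5000,0.8660,0.0000)
J_v[:, 1] = z_1; J_ω[:, 1] = (0,0,0)
entry J[1][1] = 0.8660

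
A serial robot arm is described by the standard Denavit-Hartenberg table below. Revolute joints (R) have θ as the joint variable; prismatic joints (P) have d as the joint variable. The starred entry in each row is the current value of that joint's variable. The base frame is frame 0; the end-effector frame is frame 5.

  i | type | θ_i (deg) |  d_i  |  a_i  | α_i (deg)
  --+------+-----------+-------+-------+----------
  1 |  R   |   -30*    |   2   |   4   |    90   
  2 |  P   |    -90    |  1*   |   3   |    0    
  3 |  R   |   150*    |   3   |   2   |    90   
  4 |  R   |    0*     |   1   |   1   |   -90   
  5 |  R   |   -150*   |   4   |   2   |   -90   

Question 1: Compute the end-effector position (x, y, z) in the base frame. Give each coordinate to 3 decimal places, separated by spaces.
after link 1: o_1 = (3.4641, -2.0000, 2.0000)
after link 2: o_2 = (2.9641, -2.8660, -1.0000)
after link 3: o_3 = (2.3301, -5.9641, 0.7321)
after link 4: o_4 = (3.5131, -6.6471, 1.0981)
after link 5: o_5 = (1.5131, -10.1112, -0.9019)

1.513 -10.111 -0.902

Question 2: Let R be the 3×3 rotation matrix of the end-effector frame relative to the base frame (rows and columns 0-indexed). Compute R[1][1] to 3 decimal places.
0.866

End-effector y-axis (col 1 of R) = (0.5000,0.8660,-0.0000)
R[1][1] = 0.8660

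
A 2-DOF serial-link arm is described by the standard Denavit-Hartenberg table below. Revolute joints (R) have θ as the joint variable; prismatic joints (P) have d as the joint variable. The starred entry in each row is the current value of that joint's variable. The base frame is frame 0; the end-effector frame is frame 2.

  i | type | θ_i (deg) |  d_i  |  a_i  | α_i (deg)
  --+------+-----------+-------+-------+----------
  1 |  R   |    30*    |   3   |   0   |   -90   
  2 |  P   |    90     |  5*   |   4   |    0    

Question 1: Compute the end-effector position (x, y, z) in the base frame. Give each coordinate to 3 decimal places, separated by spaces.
-2.500 4.330 -1.000

after link 1: o_1 = (0.0000, 0.0000, 3.0000)
after link 2: o_2 = (-2.5000, 4.3301, -1.0000)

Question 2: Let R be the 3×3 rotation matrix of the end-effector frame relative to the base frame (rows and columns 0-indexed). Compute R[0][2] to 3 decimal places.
-0.500

End-effector z-axis (col 2 of R) = (-0.5000,0.8660,0.0000)
R[0][2] = -0.5000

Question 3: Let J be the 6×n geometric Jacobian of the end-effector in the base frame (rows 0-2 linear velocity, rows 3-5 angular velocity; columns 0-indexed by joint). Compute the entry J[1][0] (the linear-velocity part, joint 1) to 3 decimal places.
-2.500

axis z_0 = ẑ; lever o_n−o_0 = (-2.5000,4.3301,-1.0000)
cross product → J_v[:, 0] = (-4.3301,-2.5000,0.0000)
J_ω[:, 0] = z_0
entry J[1][0] = -2.5000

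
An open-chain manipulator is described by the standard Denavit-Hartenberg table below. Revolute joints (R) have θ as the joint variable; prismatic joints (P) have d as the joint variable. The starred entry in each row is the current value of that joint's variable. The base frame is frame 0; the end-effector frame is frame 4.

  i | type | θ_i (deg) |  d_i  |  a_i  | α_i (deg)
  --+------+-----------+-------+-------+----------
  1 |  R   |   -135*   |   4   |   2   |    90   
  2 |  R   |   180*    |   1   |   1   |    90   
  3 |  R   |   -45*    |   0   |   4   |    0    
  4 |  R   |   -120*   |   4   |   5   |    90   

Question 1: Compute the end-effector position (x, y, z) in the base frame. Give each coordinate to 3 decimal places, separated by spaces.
0.086 -4.330 8.000

after link 1: o_1 = (-1.4142, -1.4142, 4.0000)
after link 2: o_2 = (-1.4142, -0.0000, 4.0000)
after link 3: o_3 = (2.5858, 0.0000, 4.0000)
after link 4: o_4 = (0.0858, -4.3301, 8.0000)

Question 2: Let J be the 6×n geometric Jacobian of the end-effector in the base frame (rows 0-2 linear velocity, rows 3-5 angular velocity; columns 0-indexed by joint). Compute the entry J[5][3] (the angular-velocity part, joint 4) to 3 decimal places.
1.000

axis z_3 = (-0.0000,-0.0000,1.0000); lever o_n−o_3 = (-2.5000,-4.3301,4.0000)
cross product → J_v[:, 3] = (4.3301,-2.5000,0.0000)
J_ω[:, 3] = z_3
entry J[5][3] = 1.0000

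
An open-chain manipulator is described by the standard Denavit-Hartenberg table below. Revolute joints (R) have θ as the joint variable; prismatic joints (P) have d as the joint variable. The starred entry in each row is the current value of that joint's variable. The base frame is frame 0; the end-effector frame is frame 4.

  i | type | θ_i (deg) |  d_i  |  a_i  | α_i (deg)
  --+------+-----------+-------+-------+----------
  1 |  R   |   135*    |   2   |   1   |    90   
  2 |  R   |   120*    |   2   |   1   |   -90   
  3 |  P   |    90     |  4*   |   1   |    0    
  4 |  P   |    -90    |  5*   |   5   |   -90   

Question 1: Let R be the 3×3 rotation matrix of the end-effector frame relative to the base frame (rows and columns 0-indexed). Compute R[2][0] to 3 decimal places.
End-effector x-axis (col 0 of R) = (0.3536,-0.3536,0.8660)
R[2][0] = 0.8660

0.866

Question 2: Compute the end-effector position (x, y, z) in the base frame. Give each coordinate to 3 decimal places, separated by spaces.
7.633 -6.218 2.696

after link 1: o_1 = (-0.7071, 0.7071, 2.0000)
after link 2: o_2 = (1.0607, 1.7678, 2.8660)
after link 3: o_3 = (2.8030, -1.3888, 0.8660)
after link 4: o_4 = (7.6327, -6.2185, 2.6962)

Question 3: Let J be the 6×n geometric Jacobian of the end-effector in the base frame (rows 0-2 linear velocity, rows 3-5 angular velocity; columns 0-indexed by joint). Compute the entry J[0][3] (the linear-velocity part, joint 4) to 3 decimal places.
prismatic axis z_3 = (0.6124,-0.6124,-0.5000)
J_v[:, 3] = z_3; J_ω[:, 3] = (0,0,0)
entry J[0][3] = 0.6124

0.612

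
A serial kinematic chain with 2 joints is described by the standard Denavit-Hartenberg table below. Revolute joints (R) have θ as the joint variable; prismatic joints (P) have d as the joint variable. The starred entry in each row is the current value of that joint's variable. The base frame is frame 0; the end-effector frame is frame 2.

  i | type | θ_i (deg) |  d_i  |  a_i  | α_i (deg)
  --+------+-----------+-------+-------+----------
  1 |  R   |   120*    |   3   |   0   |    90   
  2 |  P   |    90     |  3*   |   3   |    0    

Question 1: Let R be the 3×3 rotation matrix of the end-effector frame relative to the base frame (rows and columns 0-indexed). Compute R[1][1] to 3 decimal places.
End-effector y-axis (col 1 of R) = (0.5000,-0.8660,0.0000)
R[1][1] = -0.8660

-0.866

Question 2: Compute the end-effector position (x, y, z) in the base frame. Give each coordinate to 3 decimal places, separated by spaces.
2.598 1.500 6.000

after link 1: o_1 = (0.0000, 0.0000, 3.0000)
after link 2: o_2 = (2.5981, 1.5000, 6.0000)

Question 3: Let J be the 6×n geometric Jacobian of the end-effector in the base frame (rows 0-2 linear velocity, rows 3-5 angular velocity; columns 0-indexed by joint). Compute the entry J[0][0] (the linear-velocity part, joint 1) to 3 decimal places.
-1.500

axis z_0 = ẑ; lever o_n−o_0 = (2.5981,1.5000,6.0000)
cross product → J_v[:, 0] = (-1.5000,2.5981,0.0000)
J_ω[:, 0] = z_0
entry J[0][0] = -1.5000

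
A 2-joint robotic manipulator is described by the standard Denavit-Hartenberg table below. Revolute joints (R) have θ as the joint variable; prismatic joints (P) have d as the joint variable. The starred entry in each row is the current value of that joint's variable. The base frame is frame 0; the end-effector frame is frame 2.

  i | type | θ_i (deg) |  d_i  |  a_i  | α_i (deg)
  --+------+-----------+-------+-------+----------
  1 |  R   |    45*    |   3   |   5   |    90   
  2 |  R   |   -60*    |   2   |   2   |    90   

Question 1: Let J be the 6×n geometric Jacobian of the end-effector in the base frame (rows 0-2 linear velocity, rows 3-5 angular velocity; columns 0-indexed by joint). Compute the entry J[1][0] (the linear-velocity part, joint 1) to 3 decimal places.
5.657

axis z_0 = ẑ; lever o_n−o_0 = (5.6569,2.8284,1.2679)
cross product → J_v[:, 0] = (-2.8284,5.6569,0.0000)
J_ω[:, 0] = z_0
entry J[1][0] = 5.6569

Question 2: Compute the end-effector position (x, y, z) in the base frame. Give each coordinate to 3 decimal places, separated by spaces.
5.657 2.828 1.268

after link 1: o_1 = (3.5355, 3.5355, 3.0000)
after link 2: o_2 = (5.6569, 2.8284, 1.2679)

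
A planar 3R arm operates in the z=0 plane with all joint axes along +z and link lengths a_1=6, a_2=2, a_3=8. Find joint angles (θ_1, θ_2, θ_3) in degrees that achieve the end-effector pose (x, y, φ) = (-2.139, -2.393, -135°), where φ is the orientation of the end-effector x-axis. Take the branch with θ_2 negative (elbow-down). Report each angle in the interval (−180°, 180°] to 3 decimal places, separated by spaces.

59.993 -135.005 -59.989

wrist centre = target − a_3·(cos φ, sin φ) = (3.5179, 3.2639)
cos θ_2 = (23.0280−6²−2²)/(2·6·2) = -0.7072; θ_2 = -135.0047° (elbow-down)
β = atan2(3.2639,3.5179) = 42.8551°; ψ = atan2(-1.4141,4.5857) = -17.1384°
θ_1 = β − ψ = 59.9934°
θ_3 = φ − θ_1 − θ_2 = -59.9887° (wrapped to (-180°,180°])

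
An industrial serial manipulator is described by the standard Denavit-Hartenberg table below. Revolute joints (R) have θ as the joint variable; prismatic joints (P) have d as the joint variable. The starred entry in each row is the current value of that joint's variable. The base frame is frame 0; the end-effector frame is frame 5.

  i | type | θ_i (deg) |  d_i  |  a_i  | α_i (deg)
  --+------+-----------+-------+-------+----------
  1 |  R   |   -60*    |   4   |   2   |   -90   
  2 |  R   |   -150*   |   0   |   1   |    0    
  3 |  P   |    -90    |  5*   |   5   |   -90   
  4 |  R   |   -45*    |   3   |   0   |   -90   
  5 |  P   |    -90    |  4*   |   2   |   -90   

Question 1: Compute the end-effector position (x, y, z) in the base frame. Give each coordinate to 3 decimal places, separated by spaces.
-1.675 7.244 0.220

after link 1: o_1 = (1.0000, -1.7321, 4.0000)
after link 2: o_2 = (0.5670, -0.9821, 4.5000)
after link 3: o_3 = (3.6471, 3.6830, 0.1699)
after link 4: o_4 = (2.3481, 5.9330, 1.6699)
after link 5: o_5 = (-1.6745, 7.2435, 0.2204)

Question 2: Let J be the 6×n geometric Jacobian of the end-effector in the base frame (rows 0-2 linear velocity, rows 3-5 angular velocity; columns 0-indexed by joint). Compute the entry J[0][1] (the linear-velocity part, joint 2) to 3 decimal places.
axis z_1 = (0.8660,0.5000,0.0000); lever o_n−o_1 = (-2.6745,8.9756,-3.7796)
cross product → J_v[:, 1] = (-1.8898,3.2732,9.1104)
J_ω[:, 1] = z_1
entry J[0][1] = -1.8898

-1.890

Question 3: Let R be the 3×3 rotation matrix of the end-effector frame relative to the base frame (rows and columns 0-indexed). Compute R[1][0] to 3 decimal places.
End-effector x-axis (col 0 of R) = (-0.4330,0.7500,0.5000)
R[1][0] = 0.7500

0.750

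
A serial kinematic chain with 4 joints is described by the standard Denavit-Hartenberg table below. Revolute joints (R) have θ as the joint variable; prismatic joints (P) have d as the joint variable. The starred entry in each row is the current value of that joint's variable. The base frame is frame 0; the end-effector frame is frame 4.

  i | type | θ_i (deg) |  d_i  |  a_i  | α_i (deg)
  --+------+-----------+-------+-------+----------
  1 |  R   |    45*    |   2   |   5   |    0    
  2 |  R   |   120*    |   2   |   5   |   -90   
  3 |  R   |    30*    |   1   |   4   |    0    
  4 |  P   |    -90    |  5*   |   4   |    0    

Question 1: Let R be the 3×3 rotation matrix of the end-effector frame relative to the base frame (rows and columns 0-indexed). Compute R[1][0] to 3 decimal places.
0.129

End-effector x-axis (col 0 of R) = (-0.4830,0.1294,0.8660)
R[1][0] = 0.1294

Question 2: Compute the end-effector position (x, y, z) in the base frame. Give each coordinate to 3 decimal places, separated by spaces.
-8.125 0.448 5.464

after link 1: o_1 = (3.5355, 3.5355, 2.0000)
after link 2: o_2 = (-1.2941, 4.8296, 4.0000)
after link 3: o_3 = (-4.8990, 4.7603, 2.0000)
after link 4: o_4 = (-8.1249, 0.4483, 5.4641)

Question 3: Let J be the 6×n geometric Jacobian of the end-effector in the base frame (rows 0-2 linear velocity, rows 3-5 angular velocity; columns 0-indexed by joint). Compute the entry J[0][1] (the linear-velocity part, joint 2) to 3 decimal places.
axis z_1 = (0.0000,0.0000,1.0000); lever o_n−o_1 = (-11.6605,-3.0872,3.4641)
cross product → J_v[:, 1] = (3.0872,-11.6605,0.0000)
J_ω[:, 1] = z_1
entry J[0][1] = 3.0872

3.087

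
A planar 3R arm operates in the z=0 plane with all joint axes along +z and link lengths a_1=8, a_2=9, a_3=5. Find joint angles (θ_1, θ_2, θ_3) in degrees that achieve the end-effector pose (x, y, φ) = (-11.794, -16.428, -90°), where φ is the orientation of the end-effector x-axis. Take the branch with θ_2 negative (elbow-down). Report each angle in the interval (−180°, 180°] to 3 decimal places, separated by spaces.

wrist centre = target − a_3·(cos φ, sin φ) = (-11.7940, -11.4280)
cos θ_2 = (269.6976−8²−9²)/(2·8·9) = 0.8660; θ_2 = -30.0080° (elbow-down)
β = atan2(-11.4280,-11.7940) = -135.9030°; ψ = atan2(-4.5011,15.7936) = -15.9073°
θ_1 = β − ψ = -119.9957°
θ_3 = φ − θ_1 − θ_2 = 60.0037° (wrapped to (-180°,180°])

-119.996 -30.008 60.004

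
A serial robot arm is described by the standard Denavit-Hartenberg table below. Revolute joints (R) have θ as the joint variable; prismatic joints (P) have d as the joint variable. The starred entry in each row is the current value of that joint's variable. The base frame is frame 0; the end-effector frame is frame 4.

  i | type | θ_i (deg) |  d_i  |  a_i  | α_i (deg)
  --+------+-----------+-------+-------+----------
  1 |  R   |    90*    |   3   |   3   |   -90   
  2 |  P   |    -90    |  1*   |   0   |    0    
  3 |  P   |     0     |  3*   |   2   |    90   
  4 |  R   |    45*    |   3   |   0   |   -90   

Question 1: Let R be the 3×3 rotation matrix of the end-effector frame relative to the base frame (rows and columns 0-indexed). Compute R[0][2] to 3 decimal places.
End-effector z-axis (col 2 of R) = (-0.7071,-0.0000,-0.7071)
R[0][2] = -0.7071

-0.707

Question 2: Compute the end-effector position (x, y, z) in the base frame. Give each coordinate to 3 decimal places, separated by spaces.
-4.000 0.000 5.000

after link 1: o_1 = (0.0000, 3.0000, 3.0000)
after link 2: o_2 = (-1.0000, 3.0000, 3.0000)
after link 3: o_3 = (-4.0000, 3.0000, 5.0000)
after link 4: o_4 = (-4.0000, 0.0000, 5.0000)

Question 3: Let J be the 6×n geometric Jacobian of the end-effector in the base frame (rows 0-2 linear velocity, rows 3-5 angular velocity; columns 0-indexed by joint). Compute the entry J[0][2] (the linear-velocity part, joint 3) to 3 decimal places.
prismatic axis z_2 = (-1.0000,0.0000,0.0000)
J_v[:, 2] = z_2; J_ω[:, 2] = (0,0,0)
entry J[0][2] = -1.0000

-1.000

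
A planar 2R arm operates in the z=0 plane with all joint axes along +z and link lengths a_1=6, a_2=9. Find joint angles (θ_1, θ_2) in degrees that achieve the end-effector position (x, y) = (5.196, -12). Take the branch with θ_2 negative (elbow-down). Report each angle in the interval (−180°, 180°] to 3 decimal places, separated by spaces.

-30.000 -60.001

cos θ_2 = (170.9984−6²−9²)/(2·6·9) = 0.5000; θ_2 = -60.0010° (elbow-down)
β = atan2(-12.0000,5.1960) = -66.5874°; ψ = atan2(-7.7943,10.4999) = -36.5874°
θ_1 = β − ψ = -30.0000°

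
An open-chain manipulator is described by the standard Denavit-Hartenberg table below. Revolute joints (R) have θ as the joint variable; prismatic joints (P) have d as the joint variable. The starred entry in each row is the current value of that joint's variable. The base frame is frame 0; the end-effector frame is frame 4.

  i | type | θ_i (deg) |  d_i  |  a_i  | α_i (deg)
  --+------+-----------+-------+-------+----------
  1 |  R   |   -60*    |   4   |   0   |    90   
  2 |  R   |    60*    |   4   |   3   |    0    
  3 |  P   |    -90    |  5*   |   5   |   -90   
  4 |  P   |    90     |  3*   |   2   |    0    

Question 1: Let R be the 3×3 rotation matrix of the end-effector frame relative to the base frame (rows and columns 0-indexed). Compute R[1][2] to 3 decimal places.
End-effector z-axis (col 2 of R) = (0.2500,-0.4330,0.8660)
R[1][2] = -0.4330

-0.433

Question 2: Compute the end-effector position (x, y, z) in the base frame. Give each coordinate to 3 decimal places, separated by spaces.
-2.397 -9.848 6.696

after link 1: o_1 = (0.0000, 0.0000, 4.0000)
after link 2: o_2 = (-2.7141, -3.2990, 6.5981)
after link 3: o_3 = (-4.8792, -9.5490, 4.0981)
after link 4: o_4 = (-2.3971, -9.8481, 6.6962)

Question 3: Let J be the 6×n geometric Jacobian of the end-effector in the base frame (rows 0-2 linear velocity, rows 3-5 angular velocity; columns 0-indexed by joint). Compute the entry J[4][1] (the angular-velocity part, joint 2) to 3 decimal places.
-0.500

axis z_1 = (-0.8660,-0.5000,0.0000); lever o_n−o_1 = (-2.3971,-9.8481,2.6962)
cross product → J_v[:, 1] = (-1.3481,2.3349,7.3301)
J_ω[:, 1] = z_1
entry J[4][1] = -0.5000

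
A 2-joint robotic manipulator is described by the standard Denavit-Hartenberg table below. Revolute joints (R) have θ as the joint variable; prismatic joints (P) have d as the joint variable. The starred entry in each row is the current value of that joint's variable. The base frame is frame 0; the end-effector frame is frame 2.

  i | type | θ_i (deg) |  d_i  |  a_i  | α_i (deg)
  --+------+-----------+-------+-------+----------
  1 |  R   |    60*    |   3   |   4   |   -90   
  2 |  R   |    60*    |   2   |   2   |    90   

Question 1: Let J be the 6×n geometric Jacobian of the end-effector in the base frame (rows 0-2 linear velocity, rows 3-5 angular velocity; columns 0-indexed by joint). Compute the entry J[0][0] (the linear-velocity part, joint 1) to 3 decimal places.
axis z_0 = ẑ; lever o_n−o_0 = (0.7679,5.3301,1.2679)
cross product → J_v[:, 0] = (-5.3301,0.7679,0.0000)
J_ω[:, 0] = z_0
entry J[0][0] = -5.3301

-5.330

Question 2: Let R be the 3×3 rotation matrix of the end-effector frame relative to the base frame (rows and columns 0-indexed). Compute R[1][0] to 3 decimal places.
0.433

End-effector x-axis (col 0 of R) = (0.2500,0.4330,-0.8660)
R[1][0] = 0.4330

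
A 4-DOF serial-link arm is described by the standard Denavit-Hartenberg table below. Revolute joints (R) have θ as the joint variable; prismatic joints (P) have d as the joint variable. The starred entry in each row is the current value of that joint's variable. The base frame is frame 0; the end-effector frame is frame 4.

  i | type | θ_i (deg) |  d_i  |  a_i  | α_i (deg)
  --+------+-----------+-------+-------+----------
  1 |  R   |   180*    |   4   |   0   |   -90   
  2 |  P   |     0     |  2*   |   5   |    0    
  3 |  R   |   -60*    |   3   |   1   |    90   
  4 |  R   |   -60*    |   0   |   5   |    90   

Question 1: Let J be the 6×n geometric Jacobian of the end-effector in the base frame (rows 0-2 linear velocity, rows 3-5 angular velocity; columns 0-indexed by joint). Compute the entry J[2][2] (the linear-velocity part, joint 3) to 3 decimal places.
axis z_2 = (-0.0000,-1.0000,0.0000); lever o_n−o_2 = (-1.7500,1.3301,3.0311)
cross product → J_v[:, 2] = (-3.0311,0.0000,-1.7500)
J_ω[:, 2] = z_2
entry J[2][2] = -1.7500

-1.750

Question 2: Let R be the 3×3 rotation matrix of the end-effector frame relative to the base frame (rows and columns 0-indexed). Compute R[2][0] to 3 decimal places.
End-effector x-axis (col 0 of R) = (-0.2500,0.8660,0.4330)
R[2][0] = 0.4330

0.433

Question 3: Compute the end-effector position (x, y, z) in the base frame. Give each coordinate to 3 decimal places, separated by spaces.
-6.750 -0.670 7.031

after link 1: o_1 = (0.0000, 0.0000, 4.0000)
after link 2: o_2 = (-5.0000, -2.0000, 4.0000)
after link 3: o_3 = (-5.5000, -5.0000, 4.8660)
after link 4: o_4 = (-6.7500, -0.6699, 7.0311)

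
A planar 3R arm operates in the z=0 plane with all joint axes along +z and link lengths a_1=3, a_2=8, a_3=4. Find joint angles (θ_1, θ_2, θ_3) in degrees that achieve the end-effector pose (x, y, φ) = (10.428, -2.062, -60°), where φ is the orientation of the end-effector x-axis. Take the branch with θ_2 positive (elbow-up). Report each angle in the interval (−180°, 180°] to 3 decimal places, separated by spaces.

-60.002 90.003 -90.002

wrist centre = target − a_3·(cos φ, sin φ) = (8.4280, 1.4021)
cos θ_2 = (72.9971−3²−8²)/(2·3·8) = -0.0001; θ_2 = 90.0035° (elbow-up)
β = atan2(1.4021,8.4280) = 9.4454°; ψ = atan2(8.0000,2.9995) = 69.4470°
θ_1 = β − ψ = -60.0017°
θ_3 = φ − θ_1 − θ_2 = -90.0018° (wrapped to (-180°,180°])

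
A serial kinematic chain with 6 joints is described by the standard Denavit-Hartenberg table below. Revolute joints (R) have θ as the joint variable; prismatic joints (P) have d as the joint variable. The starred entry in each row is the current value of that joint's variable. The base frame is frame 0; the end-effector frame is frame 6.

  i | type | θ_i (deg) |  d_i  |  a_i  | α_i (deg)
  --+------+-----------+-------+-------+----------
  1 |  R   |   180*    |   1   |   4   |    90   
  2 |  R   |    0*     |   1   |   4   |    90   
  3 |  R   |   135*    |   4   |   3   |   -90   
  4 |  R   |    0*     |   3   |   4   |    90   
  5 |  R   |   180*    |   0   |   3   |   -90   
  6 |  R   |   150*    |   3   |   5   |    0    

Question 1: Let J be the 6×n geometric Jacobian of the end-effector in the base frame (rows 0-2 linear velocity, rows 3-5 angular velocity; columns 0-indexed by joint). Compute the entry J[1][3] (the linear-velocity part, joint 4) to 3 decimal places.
axis z_3 = (0.7071,-0.7071,-0.0000); lever o_n−o_3 = (3.7690,3.7690,2.5000)
cross product → J_v[:, 3] = (-1.7678,-1.7678,5.3301)
J_ω[:, 3] = z_3
entry J[1][3] = -1.7678

-1.768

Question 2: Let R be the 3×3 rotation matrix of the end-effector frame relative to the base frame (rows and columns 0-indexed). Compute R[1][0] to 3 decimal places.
0.612

End-effector x-axis (col 0 of R) = (0.6124,0.6124,0.5000)
R[1][0] = 0.6124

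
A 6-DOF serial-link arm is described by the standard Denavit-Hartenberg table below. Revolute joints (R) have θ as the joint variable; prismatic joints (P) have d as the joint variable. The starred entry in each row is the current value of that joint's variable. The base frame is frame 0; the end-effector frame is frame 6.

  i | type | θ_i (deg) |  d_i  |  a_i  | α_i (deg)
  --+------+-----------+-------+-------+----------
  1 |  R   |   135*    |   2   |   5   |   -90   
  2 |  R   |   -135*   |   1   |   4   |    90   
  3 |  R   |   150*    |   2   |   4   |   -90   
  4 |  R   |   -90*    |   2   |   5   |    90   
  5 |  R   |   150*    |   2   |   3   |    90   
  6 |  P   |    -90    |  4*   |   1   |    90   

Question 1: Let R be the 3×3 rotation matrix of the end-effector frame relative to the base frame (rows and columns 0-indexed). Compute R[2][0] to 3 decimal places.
-0.612

End-effector x-axis (col 0 of R) = (-0.7866,0.0795,-0.6124)
R[2][0] = -0.6124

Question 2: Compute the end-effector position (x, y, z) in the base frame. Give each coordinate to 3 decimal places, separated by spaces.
after link 1: o_1 = (-3.5355, 3.5355, 2.0000)
after link 2: o_2 = (-2.2426, 0.8284, 4.8284)
after link 3: o_3 = (-4.3889, 0.1463, 0.9647)
after link 4: o_4 = (-1.1642, -0.6290, -3.2779)
after link 5: o_5 = (-0.3465, 1.8047, -0.7464)
after link 6: o_6 = (1.1222, 3.8715, -3.9977)

1.122 3.871 -3.998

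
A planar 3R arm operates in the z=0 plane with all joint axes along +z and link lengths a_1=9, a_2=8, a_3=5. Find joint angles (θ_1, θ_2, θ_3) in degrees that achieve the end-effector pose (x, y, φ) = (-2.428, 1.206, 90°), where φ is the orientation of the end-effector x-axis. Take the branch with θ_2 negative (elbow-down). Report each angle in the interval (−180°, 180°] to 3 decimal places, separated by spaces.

wrist centre = target − a_3·(cos φ, sin φ) = (-2.4280, -3.7940)
cos θ_2 = (20.2896−9²−8²)/(2·9·8) = -0.8660; θ_2 = -150.0022° (elbow-down)
β = atan2(-3.7940,-2.4280) = -122.6175°; ψ = atan2(-3.9997,2.0716) = -62.6183°
θ_1 = β − ψ = -59.9992°
θ_3 = φ − θ_1 − θ_2 = -59.9986° (wrapped to (-180°,180°])

-59.999 -150.002 -59.999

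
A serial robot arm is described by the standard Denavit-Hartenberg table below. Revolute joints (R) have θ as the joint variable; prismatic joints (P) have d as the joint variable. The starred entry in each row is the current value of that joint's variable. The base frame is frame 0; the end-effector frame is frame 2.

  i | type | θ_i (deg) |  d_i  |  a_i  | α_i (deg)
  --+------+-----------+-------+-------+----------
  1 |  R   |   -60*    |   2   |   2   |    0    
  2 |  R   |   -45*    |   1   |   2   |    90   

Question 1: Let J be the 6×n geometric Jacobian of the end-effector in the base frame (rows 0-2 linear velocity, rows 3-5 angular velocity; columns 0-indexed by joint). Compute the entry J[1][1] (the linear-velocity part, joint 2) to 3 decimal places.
-0.518

axis z_1 = (0.0000,0.0000,1.0000); lever o_n−o_1 = (-0.5176,-1.9319,1.0000)
cross product → J_v[:, 1] = (1.9319,-0.5176,0.0000)
J_ω[:, 1] = z_1
entry J[1][1] = -0.5176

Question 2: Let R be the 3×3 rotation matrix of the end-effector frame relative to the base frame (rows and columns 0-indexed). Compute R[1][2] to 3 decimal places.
0.259

End-effector z-axis (col 2 of R) = (-0.9659,0.2588,0.0000)
R[1][2] = 0.2588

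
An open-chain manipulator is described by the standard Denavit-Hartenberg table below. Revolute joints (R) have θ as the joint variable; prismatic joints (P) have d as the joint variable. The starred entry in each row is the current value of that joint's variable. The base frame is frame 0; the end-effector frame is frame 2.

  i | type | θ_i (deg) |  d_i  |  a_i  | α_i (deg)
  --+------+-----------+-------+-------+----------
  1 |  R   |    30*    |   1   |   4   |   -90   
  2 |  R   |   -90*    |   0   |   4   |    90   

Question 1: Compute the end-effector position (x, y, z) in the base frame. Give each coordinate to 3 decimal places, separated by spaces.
after link 1: o_1 = (3.4641, 2.0000, 1.0000)
after link 2: o_2 = (3.4641, 2.0000, 5.0000)

3.464 2.000 5.000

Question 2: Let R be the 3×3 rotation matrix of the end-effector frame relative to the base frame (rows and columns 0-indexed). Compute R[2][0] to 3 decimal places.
End-effector x-axis (col 0 of R) = (0.0000,-0.0000,1.0000)
R[2][0] = 1.0000

1.000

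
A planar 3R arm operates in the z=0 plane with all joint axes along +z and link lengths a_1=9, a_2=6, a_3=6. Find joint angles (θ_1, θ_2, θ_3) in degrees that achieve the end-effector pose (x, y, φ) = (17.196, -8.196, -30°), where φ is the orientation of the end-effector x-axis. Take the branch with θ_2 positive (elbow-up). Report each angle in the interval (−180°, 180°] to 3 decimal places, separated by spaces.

wrist centre = target − a_3·(cos φ, sin φ) = (11.9998, -5.1960)
cos θ_2 = (170.9948−9²−6²)/(2·9·6) = 0.5000; θ_2 = 60.0032° (elbow-up)
β = atan2(-5.1960,11.9998) = -23.4129°; ψ = atan2(5.1963,11.9997) = 23.4144°
θ_1 = β − ψ = -46.8273°
θ_3 = φ − θ_1 − θ_2 = -43.1759° (wrapped to (-180°,180°])

-46.827 60.003 -43.176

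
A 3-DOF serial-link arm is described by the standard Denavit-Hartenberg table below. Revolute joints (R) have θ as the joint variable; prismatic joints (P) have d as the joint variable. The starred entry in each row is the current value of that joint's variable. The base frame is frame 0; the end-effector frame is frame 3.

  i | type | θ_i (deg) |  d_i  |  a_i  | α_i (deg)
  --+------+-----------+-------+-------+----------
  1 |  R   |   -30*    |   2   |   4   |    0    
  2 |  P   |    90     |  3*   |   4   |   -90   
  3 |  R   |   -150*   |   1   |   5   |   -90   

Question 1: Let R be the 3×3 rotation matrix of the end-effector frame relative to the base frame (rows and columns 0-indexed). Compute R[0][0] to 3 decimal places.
End-effector x-axis (col 0 of R) = (-0.4330,-0.7500,0.5000)
R[0][0] = -0.4330

-0.433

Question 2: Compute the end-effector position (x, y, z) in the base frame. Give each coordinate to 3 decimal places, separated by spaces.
2.433 -1.786 7.500

after link 1: o_1 = (3.4641, -2.0000, 2.0000)
after link 2: o_2 = (5.4641, 1.4641, 5.0000)
after link 3: o_3 = (2.4330, -1.7859, 7.5000)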